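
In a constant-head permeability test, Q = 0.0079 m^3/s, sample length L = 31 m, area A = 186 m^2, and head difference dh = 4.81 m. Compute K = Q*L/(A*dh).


From K = Q*L / (A*dh):
Numerator: Q*L = 0.0079 * 31 = 0.2449.
Denominator: A*dh = 186 * 4.81 = 894.66.
K = 0.2449 / 894.66 = 0.000274 m/s.

0.000274


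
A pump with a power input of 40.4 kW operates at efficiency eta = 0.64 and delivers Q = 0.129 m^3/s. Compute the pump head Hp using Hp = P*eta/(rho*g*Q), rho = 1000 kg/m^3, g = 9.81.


Pump head formula: Hp = P * eta / (rho * g * Q).
Numerator: P * eta = 40.4 * 1000 * 0.64 = 25856.0 W.
Denominator: rho * g * Q = 1000 * 9.81 * 0.129 = 1265.49.
Hp = 25856.0 / 1265.49 = 20.43 m.

20.43


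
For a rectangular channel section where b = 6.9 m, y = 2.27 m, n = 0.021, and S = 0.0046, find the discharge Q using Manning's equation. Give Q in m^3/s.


For a rectangular channel, the cross-sectional area A = b * y = 6.9 * 2.27 = 15.66 m^2.
The wetted perimeter P = b + 2y = 6.9 + 2*2.27 = 11.44 m.
Hydraulic radius R = A/P = 15.66/11.44 = 1.3691 m.
Velocity V = (1/n)*R^(2/3)*S^(1/2) = (1/0.021)*1.3691^(2/3)*0.0046^(1/2) = 3.9822 m/s.
Discharge Q = A * V = 15.66 * 3.9822 = 62.374 m^3/s.

62.374


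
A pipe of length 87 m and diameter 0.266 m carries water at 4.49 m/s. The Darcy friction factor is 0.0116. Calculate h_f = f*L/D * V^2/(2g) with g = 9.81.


Darcy-Weisbach equation: h_f = f * (L/D) * V^2/(2g).
f * L/D = 0.0116 * 87/0.266 = 3.794.
V^2/(2g) = 4.49^2 / (2*9.81) = 20.1601 / 19.62 = 1.0275 m.
h_f = 3.794 * 1.0275 = 3.898 m.

3.898


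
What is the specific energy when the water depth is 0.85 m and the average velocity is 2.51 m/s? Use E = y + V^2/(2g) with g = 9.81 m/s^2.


Specific energy E = y + V^2/(2g).
Velocity head = V^2/(2g) = 2.51^2 / (2*9.81) = 6.3001 / 19.62 = 0.3211 m.
E = 0.85 + 0.3211 = 1.1711 m.

1.1711


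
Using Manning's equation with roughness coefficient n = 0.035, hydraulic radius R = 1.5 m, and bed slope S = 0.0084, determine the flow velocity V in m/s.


Manning's equation gives V = (1/n) * R^(2/3) * S^(1/2).
First, compute R^(2/3) = 1.5^(2/3) = 1.3104.
Next, S^(1/2) = 0.0084^(1/2) = 0.091652.
Then 1/n = 1/0.035 = 28.57.
V = 28.57 * 1.3104 * 0.091652 = 3.4314 m/s.

3.4314


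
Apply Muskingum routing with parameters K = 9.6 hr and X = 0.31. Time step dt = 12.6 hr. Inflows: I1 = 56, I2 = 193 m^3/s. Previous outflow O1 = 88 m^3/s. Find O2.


Muskingum coefficients:
denom = 2*K*(1-X) + dt = 2*9.6*(1-0.31) + 12.6 = 25.848.
C0 = (dt - 2*K*X)/denom = (12.6 - 2*9.6*0.31)/25.848 = 0.2572.
C1 = (dt + 2*K*X)/denom = (12.6 + 2*9.6*0.31)/25.848 = 0.7177.
C2 = (2*K*(1-X) - dt)/denom = 0.0251.
O2 = C0*I2 + C1*I1 + C2*O1
   = 0.2572*193 + 0.7177*56 + 0.0251*88
   = 92.04 m^3/s.

92.04


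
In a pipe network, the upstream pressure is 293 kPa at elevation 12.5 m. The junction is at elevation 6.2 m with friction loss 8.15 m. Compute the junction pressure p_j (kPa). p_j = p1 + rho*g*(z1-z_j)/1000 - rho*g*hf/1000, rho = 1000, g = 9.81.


Junction pressure: p_j = p1 + rho*g*(z1 - z_j)/1000 - rho*g*hf/1000.
Elevation term = 1000*9.81*(12.5 - 6.2)/1000 = 61.803 kPa.
Friction term = 1000*9.81*8.15/1000 = 79.951 kPa.
p_j = 293 + 61.803 - 79.951 = 274.85 kPa.

274.85


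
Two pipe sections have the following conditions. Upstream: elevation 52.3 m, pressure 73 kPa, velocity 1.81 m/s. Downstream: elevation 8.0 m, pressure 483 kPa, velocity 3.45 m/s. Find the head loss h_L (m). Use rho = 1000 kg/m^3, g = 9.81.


Total head at each section: H = z + p/(rho*g) + V^2/(2g).
H1 = 52.3 + 73*1000/(1000*9.81) + 1.81^2/(2*9.81)
   = 52.3 + 7.441 + 0.167
   = 59.908 m.
H2 = 8.0 + 483*1000/(1000*9.81) + 3.45^2/(2*9.81)
   = 8.0 + 49.235 + 0.6067
   = 57.842 m.
h_L = H1 - H2 = 59.908 - 57.842 = 2.066 m.

2.066


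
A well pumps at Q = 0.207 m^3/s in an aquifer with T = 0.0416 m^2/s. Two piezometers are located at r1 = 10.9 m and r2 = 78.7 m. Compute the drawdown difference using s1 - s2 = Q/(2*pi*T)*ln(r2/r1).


Thiem equation: s1 - s2 = Q/(2*pi*T) * ln(r2/r1).
ln(r2/r1) = ln(78.7/10.9) = 1.9769.
Q/(2*pi*T) = 0.207 / (2*pi*0.0416) = 0.207 / 0.2614 = 0.7919.
s1 - s2 = 0.7919 * 1.9769 = 1.5656 m.

1.5656


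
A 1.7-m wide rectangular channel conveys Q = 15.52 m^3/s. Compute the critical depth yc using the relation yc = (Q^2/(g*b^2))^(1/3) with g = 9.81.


Using yc = (Q^2 / (g * b^2))^(1/3):
Q^2 = 15.52^2 = 240.87.
g * b^2 = 9.81 * 1.7^2 = 9.81 * 2.89 = 28.35.
Q^2 / (g*b^2) = 240.87 / 28.35 = 8.4963.
yc = 8.4963^(1/3) = 2.0405 m.

2.0405


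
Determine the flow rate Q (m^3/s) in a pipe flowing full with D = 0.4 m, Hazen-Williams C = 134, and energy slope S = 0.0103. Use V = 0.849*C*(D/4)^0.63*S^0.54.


For a full circular pipe, R = D/4 = 0.4/4 = 0.1 m.
V = 0.849 * 134 * 0.1^0.63 * 0.0103^0.54
  = 0.849 * 134 * 0.234423 * 0.084515
  = 2.254 m/s.
Pipe area A = pi*D^2/4 = pi*0.4^2/4 = 0.1257 m^2.
Q = A * V = 0.1257 * 2.254 = 0.2832 m^3/s.

0.2832


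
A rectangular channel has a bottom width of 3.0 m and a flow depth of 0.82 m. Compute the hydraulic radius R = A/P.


For a rectangular section:
Flow area A = b * y = 3.0 * 0.82 = 2.46 m^2.
Wetted perimeter P = b + 2y = 3.0 + 2*0.82 = 4.64 m.
Hydraulic radius R = A/P = 2.46 / 4.64 = 0.5302 m.

0.5302


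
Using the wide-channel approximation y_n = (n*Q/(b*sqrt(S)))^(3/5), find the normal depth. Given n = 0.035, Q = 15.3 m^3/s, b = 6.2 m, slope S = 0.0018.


We use the wide-channel approximation y_n = (n*Q/(b*sqrt(S)))^(3/5).
sqrt(S) = sqrt(0.0018) = 0.042426.
Numerator: n*Q = 0.035 * 15.3 = 0.5355.
Denominator: b*sqrt(S) = 6.2 * 0.042426 = 0.263041.
arg = 2.0358.
y_n = 2.0358^(3/5) = 1.5319 m.

1.5319


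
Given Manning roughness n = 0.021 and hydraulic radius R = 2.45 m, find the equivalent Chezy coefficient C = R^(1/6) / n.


The Chezy coefficient relates to Manning's n through C = R^(1/6) / n.
R^(1/6) = 2.45^(1/6) = 1.161077.
C = 1.161077 / 0.021 = 55.29 m^(1/2)/s.

55.29


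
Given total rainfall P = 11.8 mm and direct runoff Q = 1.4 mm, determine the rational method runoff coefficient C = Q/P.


The runoff coefficient C = runoff depth / rainfall depth.
C = 1.4 / 11.8
  = 0.1186.

0.1186


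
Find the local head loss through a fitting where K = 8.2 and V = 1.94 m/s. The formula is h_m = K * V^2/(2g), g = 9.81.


Minor loss formula: h_m = K * V^2/(2g).
V^2 = 1.94^2 = 3.7636.
V^2/(2g) = 3.7636 / 19.62 = 0.1918 m.
h_m = 8.2 * 0.1918 = 1.573 m.

1.573


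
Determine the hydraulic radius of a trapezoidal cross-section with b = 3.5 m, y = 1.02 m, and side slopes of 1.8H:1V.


For a trapezoidal section with side slope z:
A = (b + z*y)*y = (3.5 + 1.8*1.02)*1.02 = 5.443 m^2.
P = b + 2*y*sqrt(1 + z^2) = 3.5 + 2*1.02*sqrt(1 + 1.8^2) = 7.701 m.
R = A/P = 5.443 / 7.701 = 0.7068 m.

0.7068


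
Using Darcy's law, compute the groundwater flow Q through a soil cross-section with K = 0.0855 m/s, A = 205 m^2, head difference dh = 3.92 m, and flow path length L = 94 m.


Darcy's law: Q = K * A * i, where i = dh/L.
Hydraulic gradient i = 3.92 / 94 = 0.041702.
Q = 0.0855 * 205 * 0.041702
  = 0.7309 m^3/s.

0.7309


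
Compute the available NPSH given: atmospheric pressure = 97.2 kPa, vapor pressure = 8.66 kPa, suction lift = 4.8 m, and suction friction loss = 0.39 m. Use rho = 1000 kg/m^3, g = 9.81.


NPSHa = p_atm/(rho*g) - z_s - hf_s - p_vap/(rho*g).
p_atm/(rho*g) = 97.2*1000 / (1000*9.81) = 9.908 m.
p_vap/(rho*g) = 8.66*1000 / (1000*9.81) = 0.883 m.
NPSHa = 9.908 - 4.8 - 0.39 - 0.883
      = 3.84 m.

3.84


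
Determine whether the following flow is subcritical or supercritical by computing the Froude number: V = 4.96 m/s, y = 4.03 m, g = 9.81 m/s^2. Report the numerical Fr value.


The Froude number is defined as Fr = V / sqrt(g*y).
g*y = 9.81 * 4.03 = 39.5343.
sqrt(g*y) = sqrt(39.5343) = 6.2876.
Fr = 4.96 / 6.2876 = 0.7889.
Since Fr < 1, the flow is subcritical.

0.7889


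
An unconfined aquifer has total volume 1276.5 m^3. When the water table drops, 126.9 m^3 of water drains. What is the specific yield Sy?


Specific yield Sy = Volume drained / Total volume.
Sy = 126.9 / 1276.5
   = 0.0994.

0.0994


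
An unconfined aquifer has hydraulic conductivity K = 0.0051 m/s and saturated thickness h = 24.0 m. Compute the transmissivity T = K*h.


Transmissivity is defined as T = K * h.
T = 0.0051 * 24.0
  = 0.1224 m^2/s.

0.1224


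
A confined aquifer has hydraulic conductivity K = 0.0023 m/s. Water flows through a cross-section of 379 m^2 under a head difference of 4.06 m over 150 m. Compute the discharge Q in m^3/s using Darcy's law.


Darcy's law: Q = K * A * i, where i = dh/L.
Hydraulic gradient i = 4.06 / 150 = 0.027067.
Q = 0.0023 * 379 * 0.027067
  = 0.0236 m^3/s.

0.0236


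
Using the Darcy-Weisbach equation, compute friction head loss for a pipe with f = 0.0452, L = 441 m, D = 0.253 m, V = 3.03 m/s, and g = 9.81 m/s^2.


Darcy-Weisbach equation: h_f = f * (L/D) * V^2/(2g).
f * L/D = 0.0452 * 441/0.253 = 78.7874.
V^2/(2g) = 3.03^2 / (2*9.81) = 9.1809 / 19.62 = 0.4679 m.
h_f = 78.7874 * 0.4679 = 36.867 m.

36.867


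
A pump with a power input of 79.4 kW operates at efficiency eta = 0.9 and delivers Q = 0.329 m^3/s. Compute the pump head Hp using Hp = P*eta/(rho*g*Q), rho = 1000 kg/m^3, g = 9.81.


Pump head formula: Hp = P * eta / (rho * g * Q).
Numerator: P * eta = 79.4 * 1000 * 0.9 = 71460.0 W.
Denominator: rho * g * Q = 1000 * 9.81 * 0.329 = 3227.49.
Hp = 71460.0 / 3227.49 = 22.14 m.

22.14


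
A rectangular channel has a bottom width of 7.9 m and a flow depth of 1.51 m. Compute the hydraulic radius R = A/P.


For a rectangular section:
Flow area A = b * y = 7.9 * 1.51 = 11.93 m^2.
Wetted perimeter P = b + 2y = 7.9 + 2*1.51 = 10.92 m.
Hydraulic radius R = A/P = 11.93 / 10.92 = 1.0924 m.

1.0924


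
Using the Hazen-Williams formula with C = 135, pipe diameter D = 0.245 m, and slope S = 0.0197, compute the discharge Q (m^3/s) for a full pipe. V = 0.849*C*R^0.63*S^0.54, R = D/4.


For a full circular pipe, R = D/4 = 0.245/4 = 0.0612 m.
V = 0.849 * 135 * 0.0612^0.63 * 0.0197^0.54
  = 0.849 * 135 * 0.172138 * 0.119953
  = 2.3666 m/s.
Pipe area A = pi*D^2/4 = pi*0.245^2/4 = 0.0471 m^2.
Q = A * V = 0.0471 * 2.3666 = 0.1116 m^3/s.

0.1116


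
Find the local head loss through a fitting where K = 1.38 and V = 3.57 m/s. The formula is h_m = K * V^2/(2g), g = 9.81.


Minor loss formula: h_m = K * V^2/(2g).
V^2 = 3.57^2 = 12.7449.
V^2/(2g) = 12.7449 / 19.62 = 0.6496 m.
h_m = 1.38 * 0.6496 = 0.8964 m.

0.8964


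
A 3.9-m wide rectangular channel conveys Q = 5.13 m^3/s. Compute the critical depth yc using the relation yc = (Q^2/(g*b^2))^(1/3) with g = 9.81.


Using yc = (Q^2 / (g * b^2))^(1/3):
Q^2 = 5.13^2 = 26.32.
g * b^2 = 9.81 * 3.9^2 = 9.81 * 15.21 = 149.21.
Q^2 / (g*b^2) = 26.32 / 149.21 = 0.1764.
yc = 0.1764^(1/3) = 0.5608 m.

0.5608


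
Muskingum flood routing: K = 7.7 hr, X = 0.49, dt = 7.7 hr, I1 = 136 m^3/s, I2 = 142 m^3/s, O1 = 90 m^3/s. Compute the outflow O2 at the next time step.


Muskingum coefficients:
denom = 2*K*(1-X) + dt = 2*7.7*(1-0.49) + 7.7 = 15.554.
C0 = (dt - 2*K*X)/denom = (7.7 - 2*7.7*0.49)/15.554 = 0.0099.
C1 = (dt + 2*K*X)/denom = (7.7 + 2*7.7*0.49)/15.554 = 0.9802.
C2 = (2*K*(1-X) - dt)/denom = 0.0099.
O2 = C0*I2 + C1*I1 + C2*O1
   = 0.0099*142 + 0.9802*136 + 0.0099*90
   = 135.6 m^3/s.

135.6


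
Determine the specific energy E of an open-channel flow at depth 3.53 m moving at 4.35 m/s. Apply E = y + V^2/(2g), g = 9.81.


Specific energy E = y + V^2/(2g).
Velocity head = V^2/(2g) = 4.35^2 / (2*9.81) = 18.9225 / 19.62 = 0.9644 m.
E = 3.53 + 0.9644 = 4.4944 m.

4.4944


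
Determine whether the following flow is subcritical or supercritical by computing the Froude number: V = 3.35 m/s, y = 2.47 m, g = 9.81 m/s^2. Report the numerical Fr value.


The Froude number is defined as Fr = V / sqrt(g*y).
g*y = 9.81 * 2.47 = 24.2307.
sqrt(g*y) = sqrt(24.2307) = 4.9225.
Fr = 3.35 / 4.9225 = 0.6806.
Since Fr < 1, the flow is subcritical.

0.6806


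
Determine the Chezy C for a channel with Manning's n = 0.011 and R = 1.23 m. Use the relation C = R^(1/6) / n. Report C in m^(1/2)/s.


The Chezy coefficient relates to Manning's n through C = R^(1/6) / n.
R^(1/6) = 1.23^(1/6) = 1.035104.
C = 1.035104 / 0.011 = 94.1 m^(1/2)/s.

94.1


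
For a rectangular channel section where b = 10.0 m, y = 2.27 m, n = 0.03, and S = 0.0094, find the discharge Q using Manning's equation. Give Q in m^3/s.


For a rectangular channel, the cross-sectional area A = b * y = 10.0 * 2.27 = 22.7 m^2.
The wetted perimeter P = b + 2y = 10.0 + 2*2.27 = 14.54 m.
Hydraulic radius R = A/P = 22.7/14.54 = 1.5612 m.
Velocity V = (1/n)*R^(2/3)*S^(1/2) = (1/0.03)*1.5612^(2/3)*0.0094^(1/2) = 4.3493 m/s.
Discharge Q = A * V = 22.7 * 4.3493 = 98.729 m^3/s.

98.729


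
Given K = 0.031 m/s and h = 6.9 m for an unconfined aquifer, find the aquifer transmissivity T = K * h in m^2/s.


Transmissivity is defined as T = K * h.
T = 0.031 * 6.9
  = 0.2139 m^2/s.

0.2139


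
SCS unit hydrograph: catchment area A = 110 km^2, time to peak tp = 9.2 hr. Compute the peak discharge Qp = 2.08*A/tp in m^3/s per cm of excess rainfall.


SCS formula: Qp = 2.08 * A / tp.
Qp = 2.08 * 110 / 9.2
   = 228.8 / 9.2
   = 24.87 m^3/s per cm.

24.87


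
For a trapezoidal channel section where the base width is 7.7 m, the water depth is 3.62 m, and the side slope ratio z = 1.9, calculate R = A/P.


For a trapezoidal section with side slope z:
A = (b + z*y)*y = (7.7 + 1.9*3.62)*3.62 = 52.772 m^2.
P = b + 2*y*sqrt(1 + z^2) = 7.7 + 2*3.62*sqrt(1 + 1.9^2) = 23.245 m.
R = A/P = 52.772 / 23.245 = 2.2703 m.

2.2703


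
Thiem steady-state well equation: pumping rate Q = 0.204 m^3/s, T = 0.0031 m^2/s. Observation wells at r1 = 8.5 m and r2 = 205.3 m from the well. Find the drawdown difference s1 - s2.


Thiem equation: s1 - s2 = Q/(2*pi*T) * ln(r2/r1).
ln(r2/r1) = ln(205.3/8.5) = 3.1844.
Q/(2*pi*T) = 0.204 / (2*pi*0.0031) = 0.204 / 0.0195 = 10.4734.
s1 - s2 = 10.4734 * 3.1844 = 33.3516 m.

33.3516


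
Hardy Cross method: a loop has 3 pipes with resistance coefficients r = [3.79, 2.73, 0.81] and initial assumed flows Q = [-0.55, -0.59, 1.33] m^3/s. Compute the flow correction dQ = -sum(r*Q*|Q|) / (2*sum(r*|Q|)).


Numerator terms (r*Q*|Q|): 3.79*-0.55*|-0.55| = -1.1465; 2.73*-0.59*|-0.59| = -0.9503; 0.81*1.33*|1.33| = 1.4328.
Sum of numerator = -0.664.
Denominator terms (r*|Q|): 3.79*|-0.55| = 2.0845; 2.73*|-0.59| = 1.6107; 0.81*|1.33| = 1.0773.
2 * sum of denominator = 2 * 4.7725 = 9.545.
dQ = --0.664 / 9.545 = 0.0696 m^3/s.

0.0696


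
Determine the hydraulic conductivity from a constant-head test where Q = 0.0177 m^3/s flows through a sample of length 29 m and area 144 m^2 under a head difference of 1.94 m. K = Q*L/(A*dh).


From K = Q*L / (A*dh):
Numerator: Q*L = 0.0177 * 29 = 0.5133.
Denominator: A*dh = 144 * 1.94 = 279.36.
K = 0.5133 / 279.36 = 0.001837 m/s.

0.001837


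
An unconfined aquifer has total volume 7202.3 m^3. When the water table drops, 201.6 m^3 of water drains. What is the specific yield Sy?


Specific yield Sy = Volume drained / Total volume.
Sy = 201.6 / 7202.3
   = 0.028.

0.028


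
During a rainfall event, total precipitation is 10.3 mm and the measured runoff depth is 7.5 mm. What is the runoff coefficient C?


The runoff coefficient C = runoff depth / rainfall depth.
C = 7.5 / 10.3
  = 0.7282.

0.7282


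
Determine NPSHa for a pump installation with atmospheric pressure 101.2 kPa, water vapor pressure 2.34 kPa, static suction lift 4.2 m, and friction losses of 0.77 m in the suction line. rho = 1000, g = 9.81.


NPSHa = p_atm/(rho*g) - z_s - hf_s - p_vap/(rho*g).
p_atm/(rho*g) = 101.2*1000 / (1000*9.81) = 10.316 m.
p_vap/(rho*g) = 2.34*1000 / (1000*9.81) = 0.239 m.
NPSHa = 10.316 - 4.2 - 0.77 - 0.239
      = 5.11 m.

5.11


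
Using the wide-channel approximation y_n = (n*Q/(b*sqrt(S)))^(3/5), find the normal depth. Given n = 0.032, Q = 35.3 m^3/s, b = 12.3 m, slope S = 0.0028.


We use the wide-channel approximation y_n = (n*Q/(b*sqrt(S)))^(3/5).
sqrt(S) = sqrt(0.0028) = 0.052915.
Numerator: n*Q = 0.032 * 35.3 = 1.1296.
Denominator: b*sqrt(S) = 12.3 * 0.052915 = 0.650855.
arg = 1.7356.
y_n = 1.7356^(3/5) = 1.3921 m.

1.3921


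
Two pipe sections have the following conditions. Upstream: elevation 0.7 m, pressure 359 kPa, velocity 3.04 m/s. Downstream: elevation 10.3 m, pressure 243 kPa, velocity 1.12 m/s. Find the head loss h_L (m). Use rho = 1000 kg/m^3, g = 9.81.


Total head at each section: H = z + p/(rho*g) + V^2/(2g).
H1 = 0.7 + 359*1000/(1000*9.81) + 3.04^2/(2*9.81)
   = 0.7 + 36.595 + 0.471
   = 37.766 m.
H2 = 10.3 + 243*1000/(1000*9.81) + 1.12^2/(2*9.81)
   = 10.3 + 24.771 + 0.0639
   = 35.135 m.
h_L = H1 - H2 = 37.766 - 35.135 = 2.632 m.

2.632


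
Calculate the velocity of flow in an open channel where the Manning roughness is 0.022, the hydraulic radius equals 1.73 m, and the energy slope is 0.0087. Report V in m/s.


Manning's equation gives V = (1/n) * R^(2/3) * S^(1/2).
First, compute R^(2/3) = 1.73^(2/3) = 1.4411.
Next, S^(1/2) = 0.0087^(1/2) = 0.093274.
Then 1/n = 1/0.022 = 45.45.
V = 45.45 * 1.4411 * 0.093274 = 6.1099 m/s.

6.1099


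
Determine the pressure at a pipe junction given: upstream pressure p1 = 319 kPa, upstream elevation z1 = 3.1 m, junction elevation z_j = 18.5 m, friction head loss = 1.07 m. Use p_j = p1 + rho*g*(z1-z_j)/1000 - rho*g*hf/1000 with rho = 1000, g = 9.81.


Junction pressure: p_j = p1 + rho*g*(z1 - z_j)/1000 - rho*g*hf/1000.
Elevation term = 1000*9.81*(3.1 - 18.5)/1000 = -151.074 kPa.
Friction term = 1000*9.81*1.07/1000 = 10.497 kPa.
p_j = 319 + -151.074 - 10.497 = 157.43 kPa.

157.43


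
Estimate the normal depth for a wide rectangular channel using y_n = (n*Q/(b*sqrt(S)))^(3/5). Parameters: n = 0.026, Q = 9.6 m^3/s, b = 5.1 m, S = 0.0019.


We use the wide-channel approximation y_n = (n*Q/(b*sqrt(S)))^(3/5).
sqrt(S) = sqrt(0.0019) = 0.043589.
Numerator: n*Q = 0.026 * 9.6 = 0.2496.
Denominator: b*sqrt(S) = 5.1 * 0.043589 = 0.222304.
arg = 1.1228.
y_n = 1.1228^(3/5) = 1.072 m.

1.072


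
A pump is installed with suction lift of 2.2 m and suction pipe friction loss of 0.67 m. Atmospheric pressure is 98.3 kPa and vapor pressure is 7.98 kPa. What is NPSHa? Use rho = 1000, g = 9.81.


NPSHa = p_atm/(rho*g) - z_s - hf_s - p_vap/(rho*g).
p_atm/(rho*g) = 98.3*1000 / (1000*9.81) = 10.02 m.
p_vap/(rho*g) = 7.98*1000 / (1000*9.81) = 0.813 m.
NPSHa = 10.02 - 2.2 - 0.67 - 0.813
      = 6.34 m.

6.34


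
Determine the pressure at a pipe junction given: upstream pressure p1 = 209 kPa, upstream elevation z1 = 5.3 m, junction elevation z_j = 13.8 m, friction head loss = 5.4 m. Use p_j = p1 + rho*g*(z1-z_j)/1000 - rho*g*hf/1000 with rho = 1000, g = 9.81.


Junction pressure: p_j = p1 + rho*g*(z1 - z_j)/1000 - rho*g*hf/1000.
Elevation term = 1000*9.81*(5.3 - 13.8)/1000 = -83.385 kPa.
Friction term = 1000*9.81*5.4/1000 = 52.974 kPa.
p_j = 209 + -83.385 - 52.974 = 72.64 kPa.

72.64


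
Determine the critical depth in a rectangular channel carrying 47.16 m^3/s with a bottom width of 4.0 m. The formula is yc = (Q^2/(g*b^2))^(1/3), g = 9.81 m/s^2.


Using yc = (Q^2 / (g * b^2))^(1/3):
Q^2 = 47.16^2 = 2224.07.
g * b^2 = 9.81 * 4.0^2 = 9.81 * 16.0 = 156.96.
Q^2 / (g*b^2) = 2224.07 / 156.96 = 14.1697.
yc = 14.1697^(1/3) = 2.4198 m.

2.4198


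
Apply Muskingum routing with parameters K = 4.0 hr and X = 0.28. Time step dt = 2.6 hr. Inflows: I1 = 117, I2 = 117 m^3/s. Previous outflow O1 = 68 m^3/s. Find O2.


Muskingum coefficients:
denom = 2*K*(1-X) + dt = 2*4.0*(1-0.28) + 2.6 = 8.36.
C0 = (dt - 2*K*X)/denom = (2.6 - 2*4.0*0.28)/8.36 = 0.0431.
C1 = (dt + 2*K*X)/denom = (2.6 + 2*4.0*0.28)/8.36 = 0.5789.
C2 = (2*K*(1-X) - dt)/denom = 0.378.
O2 = C0*I2 + C1*I1 + C2*O1
   = 0.0431*117 + 0.5789*117 + 0.378*68
   = 98.48 m^3/s.

98.48


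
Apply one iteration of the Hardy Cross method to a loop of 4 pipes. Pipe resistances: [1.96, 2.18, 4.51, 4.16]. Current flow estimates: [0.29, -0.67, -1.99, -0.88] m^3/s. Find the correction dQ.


Numerator terms (r*Q*|Q|): 1.96*0.29*|0.29| = 0.1648; 2.18*-0.67*|-0.67| = -0.9786; 4.51*-1.99*|-1.99| = -17.8601; 4.16*-0.88*|-0.88| = -3.2215.
Sum of numerator = -21.8953.
Denominator terms (r*|Q|): 1.96*|0.29| = 0.5684; 2.18*|-0.67| = 1.4606; 4.51*|-1.99| = 8.9749; 4.16*|-0.88| = 3.6608.
2 * sum of denominator = 2 * 14.6647 = 29.3294.
dQ = --21.8953 / 29.3294 = 0.7465 m^3/s.

0.7465


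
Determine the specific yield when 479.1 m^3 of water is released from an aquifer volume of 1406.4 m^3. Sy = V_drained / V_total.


Specific yield Sy = Volume drained / Total volume.
Sy = 479.1 / 1406.4
   = 0.3407.

0.3407


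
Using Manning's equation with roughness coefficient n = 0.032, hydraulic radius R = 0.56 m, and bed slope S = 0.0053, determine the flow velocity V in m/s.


Manning's equation gives V = (1/n) * R^(2/3) * S^(1/2).
First, compute R^(2/3) = 0.56^(2/3) = 0.6794.
Next, S^(1/2) = 0.0053^(1/2) = 0.072801.
Then 1/n = 1/0.032 = 31.25.
V = 31.25 * 0.6794 * 0.072801 = 1.5457 m/s.

1.5457


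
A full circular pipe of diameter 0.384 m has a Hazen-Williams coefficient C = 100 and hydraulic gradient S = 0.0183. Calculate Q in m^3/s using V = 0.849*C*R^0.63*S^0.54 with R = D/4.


For a full circular pipe, R = D/4 = 0.384/4 = 0.096 m.
V = 0.849 * 100 * 0.096^0.63 * 0.0183^0.54
  = 0.849 * 100 * 0.228471 * 0.115272
  = 2.236 m/s.
Pipe area A = pi*D^2/4 = pi*0.384^2/4 = 0.1158 m^2.
Q = A * V = 0.1158 * 2.236 = 0.2589 m^3/s.

0.2589


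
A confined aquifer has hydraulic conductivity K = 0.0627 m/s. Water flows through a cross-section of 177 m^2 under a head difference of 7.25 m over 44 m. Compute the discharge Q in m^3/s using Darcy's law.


Darcy's law: Q = K * A * i, where i = dh/L.
Hydraulic gradient i = 7.25 / 44 = 0.164773.
Q = 0.0627 * 177 * 0.164773
  = 1.8286 m^3/s.

1.8286


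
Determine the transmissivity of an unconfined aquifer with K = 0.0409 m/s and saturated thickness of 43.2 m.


Transmissivity is defined as T = K * h.
T = 0.0409 * 43.2
  = 1.7669 m^2/s.

1.7669


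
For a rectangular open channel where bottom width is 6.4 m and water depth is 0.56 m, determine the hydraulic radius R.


For a rectangular section:
Flow area A = b * y = 6.4 * 0.56 = 3.58 m^2.
Wetted perimeter P = b + 2y = 6.4 + 2*0.56 = 7.52 m.
Hydraulic radius R = A/P = 3.58 / 7.52 = 0.4766 m.

0.4766


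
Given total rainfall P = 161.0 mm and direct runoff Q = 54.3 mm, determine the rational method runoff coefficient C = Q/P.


The runoff coefficient C = runoff depth / rainfall depth.
C = 54.3 / 161.0
  = 0.3373.

0.3373


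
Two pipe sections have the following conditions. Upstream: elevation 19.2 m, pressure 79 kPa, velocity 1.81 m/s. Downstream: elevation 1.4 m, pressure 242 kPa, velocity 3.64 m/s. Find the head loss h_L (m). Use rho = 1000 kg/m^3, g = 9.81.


Total head at each section: H = z + p/(rho*g) + V^2/(2g).
H1 = 19.2 + 79*1000/(1000*9.81) + 1.81^2/(2*9.81)
   = 19.2 + 8.053 + 0.167
   = 27.42 m.
H2 = 1.4 + 242*1000/(1000*9.81) + 3.64^2/(2*9.81)
   = 1.4 + 24.669 + 0.6753
   = 26.744 m.
h_L = H1 - H2 = 27.42 - 26.744 = 0.676 m.

0.676


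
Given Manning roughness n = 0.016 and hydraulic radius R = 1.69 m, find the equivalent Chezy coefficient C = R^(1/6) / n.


The Chezy coefficient relates to Manning's n through C = R^(1/6) / n.
R^(1/6) = 1.69^(1/6) = 1.091393.
C = 1.091393 / 0.016 = 68.21 m^(1/2)/s.

68.21


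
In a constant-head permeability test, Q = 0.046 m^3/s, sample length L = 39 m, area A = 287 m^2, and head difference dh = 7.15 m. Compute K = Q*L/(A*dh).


From K = Q*L / (A*dh):
Numerator: Q*L = 0.046 * 39 = 1.794.
Denominator: A*dh = 287 * 7.15 = 2052.05.
K = 1.794 / 2052.05 = 0.000874 m/s.

0.000874


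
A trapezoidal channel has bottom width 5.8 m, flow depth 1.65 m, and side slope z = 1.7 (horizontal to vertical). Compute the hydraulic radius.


For a trapezoidal section with side slope z:
A = (b + z*y)*y = (5.8 + 1.7*1.65)*1.65 = 14.198 m^2.
P = b + 2*y*sqrt(1 + z^2) = 5.8 + 2*1.65*sqrt(1 + 1.7^2) = 12.309 m.
R = A/P = 14.198 / 12.309 = 1.1535 m.

1.1535


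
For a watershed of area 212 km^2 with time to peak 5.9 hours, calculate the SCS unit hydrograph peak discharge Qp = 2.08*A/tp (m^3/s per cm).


SCS formula: Qp = 2.08 * A / tp.
Qp = 2.08 * 212 / 5.9
   = 440.96 / 5.9
   = 74.74 m^3/s per cm.

74.74


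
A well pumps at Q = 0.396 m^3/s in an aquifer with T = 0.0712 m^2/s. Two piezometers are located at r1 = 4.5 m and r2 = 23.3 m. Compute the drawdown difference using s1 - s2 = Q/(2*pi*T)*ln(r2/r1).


Thiem equation: s1 - s2 = Q/(2*pi*T) * ln(r2/r1).
ln(r2/r1) = ln(23.3/4.5) = 1.6444.
Q/(2*pi*T) = 0.396 / (2*pi*0.0712) = 0.396 / 0.4474 = 0.8852.
s1 - s2 = 0.8852 * 1.6444 = 1.4556 m.

1.4556


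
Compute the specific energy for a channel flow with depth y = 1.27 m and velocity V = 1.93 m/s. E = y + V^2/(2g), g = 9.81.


Specific energy E = y + V^2/(2g).
Velocity head = V^2/(2g) = 1.93^2 / (2*9.81) = 3.7249 / 19.62 = 0.1899 m.
E = 1.27 + 0.1899 = 1.4599 m.

1.4599


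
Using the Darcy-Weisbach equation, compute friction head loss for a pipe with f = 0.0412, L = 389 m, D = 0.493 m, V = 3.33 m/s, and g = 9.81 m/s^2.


Darcy-Weisbach equation: h_f = f * (L/D) * V^2/(2g).
f * L/D = 0.0412 * 389/0.493 = 32.5087.
V^2/(2g) = 3.33^2 / (2*9.81) = 11.0889 / 19.62 = 0.5652 m.
h_f = 32.5087 * 0.5652 = 18.373 m.

18.373


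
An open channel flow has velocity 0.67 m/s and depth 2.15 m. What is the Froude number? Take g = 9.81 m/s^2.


The Froude number is defined as Fr = V / sqrt(g*y).
g*y = 9.81 * 2.15 = 21.0915.
sqrt(g*y) = sqrt(21.0915) = 4.5925.
Fr = 0.67 / 4.5925 = 0.1459.

0.1459


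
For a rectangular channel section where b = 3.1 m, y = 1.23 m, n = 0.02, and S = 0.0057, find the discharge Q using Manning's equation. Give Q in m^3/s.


For a rectangular channel, the cross-sectional area A = b * y = 3.1 * 1.23 = 3.81 m^2.
The wetted perimeter P = b + 2y = 3.1 + 2*1.23 = 5.56 m.
Hydraulic radius R = A/P = 3.81/5.56 = 0.6858 m.
Velocity V = (1/n)*R^(2/3)*S^(1/2) = (1/0.02)*0.6858^(2/3)*0.0057^(1/2) = 2.9356 m/s.
Discharge Q = A * V = 3.81 * 2.9356 = 11.194 m^3/s.

11.194


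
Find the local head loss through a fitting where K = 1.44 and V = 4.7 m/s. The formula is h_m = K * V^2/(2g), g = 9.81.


Minor loss formula: h_m = K * V^2/(2g).
V^2 = 4.7^2 = 22.09.
V^2/(2g) = 22.09 / 19.62 = 1.1259 m.
h_m = 1.44 * 1.1259 = 1.6213 m.

1.6213


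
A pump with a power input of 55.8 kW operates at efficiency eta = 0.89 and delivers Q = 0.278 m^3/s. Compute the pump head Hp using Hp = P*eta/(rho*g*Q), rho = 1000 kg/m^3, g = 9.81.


Pump head formula: Hp = P * eta / (rho * g * Q).
Numerator: P * eta = 55.8 * 1000 * 0.89 = 49662.0 W.
Denominator: rho * g * Q = 1000 * 9.81 * 0.278 = 2727.18.
Hp = 49662.0 / 2727.18 = 18.21 m.

18.21


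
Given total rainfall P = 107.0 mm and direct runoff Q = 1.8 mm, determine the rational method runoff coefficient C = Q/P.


The runoff coefficient C = runoff depth / rainfall depth.
C = 1.8 / 107.0
  = 0.0168.

0.0168


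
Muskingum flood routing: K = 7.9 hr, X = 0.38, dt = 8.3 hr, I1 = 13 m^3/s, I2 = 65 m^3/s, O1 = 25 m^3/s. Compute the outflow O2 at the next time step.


Muskingum coefficients:
denom = 2*K*(1-X) + dt = 2*7.9*(1-0.38) + 8.3 = 18.096.
C0 = (dt - 2*K*X)/denom = (8.3 - 2*7.9*0.38)/18.096 = 0.1269.
C1 = (dt + 2*K*X)/denom = (8.3 + 2*7.9*0.38)/18.096 = 0.7905.
C2 = (2*K*(1-X) - dt)/denom = 0.0827.
O2 = C0*I2 + C1*I1 + C2*O1
   = 0.1269*65 + 0.7905*13 + 0.0827*25
   = 20.59 m^3/s.

20.59


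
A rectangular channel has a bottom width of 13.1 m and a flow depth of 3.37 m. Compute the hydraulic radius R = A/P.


For a rectangular section:
Flow area A = b * y = 13.1 * 3.37 = 44.15 m^2.
Wetted perimeter P = b + 2y = 13.1 + 2*3.37 = 19.84 m.
Hydraulic radius R = A/P = 44.15 / 19.84 = 2.2252 m.

2.2252


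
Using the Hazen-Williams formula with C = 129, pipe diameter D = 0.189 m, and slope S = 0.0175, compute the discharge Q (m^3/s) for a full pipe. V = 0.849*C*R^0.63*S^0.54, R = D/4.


For a full circular pipe, R = D/4 = 0.189/4 = 0.0473 m.
V = 0.849 * 129 * 0.0473^0.63 * 0.0175^0.54
  = 0.849 * 129 * 0.146175 * 0.112523
  = 1.8014 m/s.
Pipe area A = pi*D^2/4 = pi*0.189^2/4 = 0.0281 m^2.
Q = A * V = 0.0281 * 1.8014 = 0.0505 m^3/s.

0.0505


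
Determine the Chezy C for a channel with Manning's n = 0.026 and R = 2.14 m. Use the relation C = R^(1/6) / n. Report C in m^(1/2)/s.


The Chezy coefficient relates to Manning's n through C = R^(1/6) / n.
R^(1/6) = 2.14^(1/6) = 1.135191.
C = 1.135191 / 0.026 = 43.66 m^(1/2)/s.

43.66


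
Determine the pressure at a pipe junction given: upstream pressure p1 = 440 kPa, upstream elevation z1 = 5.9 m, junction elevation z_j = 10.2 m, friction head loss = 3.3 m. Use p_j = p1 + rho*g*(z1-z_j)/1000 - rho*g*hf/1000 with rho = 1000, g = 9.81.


Junction pressure: p_j = p1 + rho*g*(z1 - z_j)/1000 - rho*g*hf/1000.
Elevation term = 1000*9.81*(5.9 - 10.2)/1000 = -42.183 kPa.
Friction term = 1000*9.81*3.3/1000 = 32.373 kPa.
p_j = 440 + -42.183 - 32.373 = 365.44 kPa.

365.44


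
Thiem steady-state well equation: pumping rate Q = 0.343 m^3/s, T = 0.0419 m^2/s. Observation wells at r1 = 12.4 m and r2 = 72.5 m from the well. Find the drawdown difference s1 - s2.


Thiem equation: s1 - s2 = Q/(2*pi*T) * ln(r2/r1).
ln(r2/r1) = ln(72.5/12.4) = 1.7659.
Q/(2*pi*T) = 0.343 / (2*pi*0.0419) = 0.343 / 0.2633 = 1.3029.
s1 - s2 = 1.3029 * 1.7659 = 2.3007 m.

2.3007


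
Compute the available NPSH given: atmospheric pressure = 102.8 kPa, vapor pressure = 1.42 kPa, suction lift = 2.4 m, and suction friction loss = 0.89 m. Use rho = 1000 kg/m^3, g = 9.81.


NPSHa = p_atm/(rho*g) - z_s - hf_s - p_vap/(rho*g).
p_atm/(rho*g) = 102.8*1000 / (1000*9.81) = 10.479 m.
p_vap/(rho*g) = 1.42*1000 / (1000*9.81) = 0.145 m.
NPSHa = 10.479 - 2.4 - 0.89 - 0.145
      = 7.04 m.

7.04


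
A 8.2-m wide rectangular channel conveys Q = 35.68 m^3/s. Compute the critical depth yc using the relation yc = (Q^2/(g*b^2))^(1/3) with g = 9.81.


Using yc = (Q^2 / (g * b^2))^(1/3):
Q^2 = 35.68^2 = 1273.06.
g * b^2 = 9.81 * 8.2^2 = 9.81 * 67.24 = 659.62.
Q^2 / (g*b^2) = 1273.06 / 659.62 = 1.93.
yc = 1.93^(1/3) = 1.245 m.

1.245


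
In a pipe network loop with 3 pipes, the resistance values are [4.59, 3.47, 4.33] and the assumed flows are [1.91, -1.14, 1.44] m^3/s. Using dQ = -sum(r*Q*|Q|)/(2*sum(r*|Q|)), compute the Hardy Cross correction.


Numerator terms (r*Q*|Q|): 4.59*1.91*|1.91| = 16.7448; 3.47*-1.14*|-1.14| = -4.5096; 4.33*1.44*|1.44| = 8.9787.
Sum of numerator = 21.2139.
Denominator terms (r*|Q|): 4.59*|1.91| = 8.7669; 3.47*|-1.14| = 3.9558; 4.33*|1.44| = 6.2352.
2 * sum of denominator = 2 * 18.9579 = 37.9158.
dQ = -21.2139 / 37.9158 = -0.5595 m^3/s.

-0.5595


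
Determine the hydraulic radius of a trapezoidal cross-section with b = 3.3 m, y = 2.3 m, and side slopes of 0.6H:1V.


For a trapezoidal section with side slope z:
A = (b + z*y)*y = (3.3 + 0.6*2.3)*2.3 = 10.764 m^2.
P = b + 2*y*sqrt(1 + z^2) = 3.3 + 2*2.3*sqrt(1 + 0.6^2) = 8.664 m.
R = A/P = 10.764 / 8.664 = 1.2423 m.

1.2423


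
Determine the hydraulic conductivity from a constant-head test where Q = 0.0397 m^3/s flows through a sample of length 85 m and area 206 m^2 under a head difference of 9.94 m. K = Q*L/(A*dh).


From K = Q*L / (A*dh):
Numerator: Q*L = 0.0397 * 85 = 3.3745.
Denominator: A*dh = 206 * 9.94 = 2047.64.
K = 3.3745 / 2047.64 = 0.001648 m/s.

0.001648


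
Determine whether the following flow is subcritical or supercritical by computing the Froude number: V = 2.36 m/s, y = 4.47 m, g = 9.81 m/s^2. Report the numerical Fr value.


The Froude number is defined as Fr = V / sqrt(g*y).
g*y = 9.81 * 4.47 = 43.8507.
sqrt(g*y) = sqrt(43.8507) = 6.622.
Fr = 2.36 / 6.622 = 0.3564.
Since Fr < 1, the flow is subcritical.

0.3564


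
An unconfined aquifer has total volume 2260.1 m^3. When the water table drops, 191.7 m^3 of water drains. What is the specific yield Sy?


Specific yield Sy = Volume drained / Total volume.
Sy = 191.7 / 2260.1
   = 0.0848.

0.0848


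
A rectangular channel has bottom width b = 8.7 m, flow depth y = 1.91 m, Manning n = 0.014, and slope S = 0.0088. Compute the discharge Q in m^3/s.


For a rectangular channel, the cross-sectional area A = b * y = 8.7 * 1.91 = 16.62 m^2.
The wetted perimeter P = b + 2y = 8.7 + 2*1.91 = 12.52 m.
Hydraulic radius R = A/P = 16.62/12.52 = 1.3272 m.
Velocity V = (1/n)*R^(2/3)*S^(1/2) = (1/0.014)*1.3272^(2/3)*0.0088^(1/2) = 8.0924 m/s.
Discharge Q = A * V = 16.62 * 8.0924 = 134.472 m^3/s.

134.472


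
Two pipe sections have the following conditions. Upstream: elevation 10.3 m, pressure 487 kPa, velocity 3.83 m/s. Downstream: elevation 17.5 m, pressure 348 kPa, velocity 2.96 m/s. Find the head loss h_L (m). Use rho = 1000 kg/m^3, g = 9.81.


Total head at each section: H = z + p/(rho*g) + V^2/(2g).
H1 = 10.3 + 487*1000/(1000*9.81) + 3.83^2/(2*9.81)
   = 10.3 + 49.643 + 0.7477
   = 60.691 m.
H2 = 17.5 + 348*1000/(1000*9.81) + 2.96^2/(2*9.81)
   = 17.5 + 35.474 + 0.4466
   = 53.421 m.
h_L = H1 - H2 = 60.691 - 53.421 = 7.27 m.

7.27


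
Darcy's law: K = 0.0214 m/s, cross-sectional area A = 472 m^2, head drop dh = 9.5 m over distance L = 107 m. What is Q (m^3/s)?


Darcy's law: Q = K * A * i, where i = dh/L.
Hydraulic gradient i = 9.5 / 107 = 0.088785.
Q = 0.0214 * 472 * 0.088785
  = 0.8968 m^3/s.

0.8968


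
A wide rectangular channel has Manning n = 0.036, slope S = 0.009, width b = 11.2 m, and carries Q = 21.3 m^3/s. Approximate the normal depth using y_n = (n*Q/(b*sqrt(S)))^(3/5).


We use the wide-channel approximation y_n = (n*Q/(b*sqrt(S)))^(3/5).
sqrt(S) = sqrt(0.009) = 0.094868.
Numerator: n*Q = 0.036 * 21.3 = 0.7668.
Denominator: b*sqrt(S) = 11.2 * 0.094868 = 1.062522.
arg = 0.7217.
y_n = 0.7217^(3/5) = 0.8223 m.

0.8223


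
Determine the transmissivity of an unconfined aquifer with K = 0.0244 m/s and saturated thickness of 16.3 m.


Transmissivity is defined as T = K * h.
T = 0.0244 * 16.3
  = 0.3977 m^2/s.

0.3977


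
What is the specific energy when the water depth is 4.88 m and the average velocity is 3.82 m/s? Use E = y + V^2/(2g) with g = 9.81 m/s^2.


Specific energy E = y + V^2/(2g).
Velocity head = V^2/(2g) = 3.82^2 / (2*9.81) = 14.5924 / 19.62 = 0.7438 m.
E = 4.88 + 0.7438 = 5.6238 m.

5.6238


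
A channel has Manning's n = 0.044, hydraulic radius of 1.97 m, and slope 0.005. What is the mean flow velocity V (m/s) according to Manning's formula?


Manning's equation gives V = (1/n) * R^(2/3) * S^(1/2).
First, compute R^(2/3) = 1.97^(2/3) = 1.5715.
Next, S^(1/2) = 0.005^(1/2) = 0.070711.
Then 1/n = 1/0.044 = 22.73.
V = 22.73 * 1.5715 * 0.070711 = 2.5255 m/s.

2.5255


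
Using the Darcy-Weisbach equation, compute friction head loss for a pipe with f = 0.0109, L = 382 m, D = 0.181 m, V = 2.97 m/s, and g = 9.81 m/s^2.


Darcy-Weisbach equation: h_f = f * (L/D) * V^2/(2g).
f * L/D = 0.0109 * 382/0.181 = 23.0044.
V^2/(2g) = 2.97^2 / (2*9.81) = 8.8209 / 19.62 = 0.4496 m.
h_f = 23.0044 * 0.4496 = 10.342 m.

10.342


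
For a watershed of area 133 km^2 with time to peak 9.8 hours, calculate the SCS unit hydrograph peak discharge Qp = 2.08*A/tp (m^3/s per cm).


SCS formula: Qp = 2.08 * A / tp.
Qp = 2.08 * 133 / 9.8
   = 276.64 / 9.8
   = 28.23 m^3/s per cm.

28.23


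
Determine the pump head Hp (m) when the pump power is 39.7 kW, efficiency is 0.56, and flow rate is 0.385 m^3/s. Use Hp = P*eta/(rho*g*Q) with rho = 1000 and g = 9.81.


Pump head formula: Hp = P * eta / (rho * g * Q).
Numerator: P * eta = 39.7 * 1000 * 0.56 = 22232.0 W.
Denominator: rho * g * Q = 1000 * 9.81 * 0.385 = 3776.85.
Hp = 22232.0 / 3776.85 = 5.89 m.

5.89


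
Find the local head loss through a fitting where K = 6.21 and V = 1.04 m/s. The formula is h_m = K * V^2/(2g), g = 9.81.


Minor loss formula: h_m = K * V^2/(2g).
V^2 = 1.04^2 = 1.0816.
V^2/(2g) = 1.0816 / 19.62 = 0.0551 m.
h_m = 6.21 * 0.0551 = 0.3423 m.

0.3423


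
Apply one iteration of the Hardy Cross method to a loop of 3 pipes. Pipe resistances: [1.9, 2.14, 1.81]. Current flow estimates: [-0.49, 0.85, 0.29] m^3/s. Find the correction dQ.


Numerator terms (r*Q*|Q|): 1.9*-0.49*|-0.49| = -0.4562; 2.14*0.85*|0.85| = 1.5461; 1.81*0.29*|0.29| = 0.1522.
Sum of numerator = 1.2422.
Denominator terms (r*|Q|): 1.9*|-0.49| = 0.931; 2.14*|0.85| = 1.819; 1.81*|0.29| = 0.5249.
2 * sum of denominator = 2 * 3.2749 = 6.5498.
dQ = -1.2422 / 6.5498 = -0.1897 m^3/s.

-0.1897


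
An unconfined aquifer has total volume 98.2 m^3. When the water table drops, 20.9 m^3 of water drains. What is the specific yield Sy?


Specific yield Sy = Volume drained / Total volume.
Sy = 20.9 / 98.2
   = 0.2128.

0.2128


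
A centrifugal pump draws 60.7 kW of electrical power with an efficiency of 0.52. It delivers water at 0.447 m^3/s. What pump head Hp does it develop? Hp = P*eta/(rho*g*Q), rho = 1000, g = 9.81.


Pump head formula: Hp = P * eta / (rho * g * Q).
Numerator: P * eta = 60.7 * 1000 * 0.52 = 31564.0 W.
Denominator: rho * g * Q = 1000 * 9.81 * 0.447 = 4385.07.
Hp = 31564.0 / 4385.07 = 7.2 m.

7.2


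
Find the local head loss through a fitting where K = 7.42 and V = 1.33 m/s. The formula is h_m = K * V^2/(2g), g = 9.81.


Minor loss formula: h_m = K * V^2/(2g).
V^2 = 1.33^2 = 1.7689.
V^2/(2g) = 1.7689 / 19.62 = 0.0902 m.
h_m = 7.42 * 0.0902 = 0.669 m.

0.669


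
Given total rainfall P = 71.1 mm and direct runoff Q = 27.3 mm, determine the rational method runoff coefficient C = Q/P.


The runoff coefficient C = runoff depth / rainfall depth.
C = 27.3 / 71.1
  = 0.384.

0.384


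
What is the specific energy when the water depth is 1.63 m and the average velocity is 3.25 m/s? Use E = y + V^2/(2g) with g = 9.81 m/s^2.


Specific energy E = y + V^2/(2g).
Velocity head = V^2/(2g) = 3.25^2 / (2*9.81) = 10.5625 / 19.62 = 0.5384 m.
E = 1.63 + 0.5384 = 2.1684 m.

2.1684


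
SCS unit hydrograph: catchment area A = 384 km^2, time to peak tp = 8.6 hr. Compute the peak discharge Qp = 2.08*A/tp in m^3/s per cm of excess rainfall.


SCS formula: Qp = 2.08 * A / tp.
Qp = 2.08 * 384 / 8.6
   = 798.72 / 8.6
   = 92.87 m^3/s per cm.

92.87


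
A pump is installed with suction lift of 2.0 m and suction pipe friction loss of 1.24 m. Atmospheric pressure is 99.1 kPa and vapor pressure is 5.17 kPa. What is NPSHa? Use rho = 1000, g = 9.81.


NPSHa = p_atm/(rho*g) - z_s - hf_s - p_vap/(rho*g).
p_atm/(rho*g) = 99.1*1000 / (1000*9.81) = 10.102 m.
p_vap/(rho*g) = 5.17*1000 / (1000*9.81) = 0.527 m.
NPSHa = 10.102 - 2.0 - 1.24 - 0.527
      = 6.33 m.

6.33


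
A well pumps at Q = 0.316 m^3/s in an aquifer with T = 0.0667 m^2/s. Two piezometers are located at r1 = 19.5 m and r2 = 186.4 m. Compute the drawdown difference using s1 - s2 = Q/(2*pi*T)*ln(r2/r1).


Thiem equation: s1 - s2 = Q/(2*pi*T) * ln(r2/r1).
ln(r2/r1) = ln(186.4/19.5) = 2.2575.
Q/(2*pi*T) = 0.316 / (2*pi*0.0667) = 0.316 / 0.4191 = 0.754.
s1 - s2 = 0.754 * 2.2575 = 1.7022 m.

1.7022


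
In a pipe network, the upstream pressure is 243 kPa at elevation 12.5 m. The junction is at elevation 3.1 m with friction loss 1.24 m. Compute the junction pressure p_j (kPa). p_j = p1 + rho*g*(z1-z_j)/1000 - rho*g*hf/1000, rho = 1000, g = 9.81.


Junction pressure: p_j = p1 + rho*g*(z1 - z_j)/1000 - rho*g*hf/1000.
Elevation term = 1000*9.81*(12.5 - 3.1)/1000 = 92.214 kPa.
Friction term = 1000*9.81*1.24/1000 = 12.164 kPa.
p_j = 243 + 92.214 - 12.164 = 323.05 kPa.

323.05


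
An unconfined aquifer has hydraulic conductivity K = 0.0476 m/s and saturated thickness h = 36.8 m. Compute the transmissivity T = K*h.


Transmissivity is defined as T = K * h.
T = 0.0476 * 36.8
  = 1.7517 m^2/s.

1.7517


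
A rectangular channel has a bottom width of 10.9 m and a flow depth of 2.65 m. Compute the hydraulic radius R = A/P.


For a rectangular section:
Flow area A = b * y = 10.9 * 2.65 = 28.89 m^2.
Wetted perimeter P = b + 2y = 10.9 + 2*2.65 = 16.2 m.
Hydraulic radius R = A/P = 28.89 / 16.2 = 1.783 m.

1.783
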